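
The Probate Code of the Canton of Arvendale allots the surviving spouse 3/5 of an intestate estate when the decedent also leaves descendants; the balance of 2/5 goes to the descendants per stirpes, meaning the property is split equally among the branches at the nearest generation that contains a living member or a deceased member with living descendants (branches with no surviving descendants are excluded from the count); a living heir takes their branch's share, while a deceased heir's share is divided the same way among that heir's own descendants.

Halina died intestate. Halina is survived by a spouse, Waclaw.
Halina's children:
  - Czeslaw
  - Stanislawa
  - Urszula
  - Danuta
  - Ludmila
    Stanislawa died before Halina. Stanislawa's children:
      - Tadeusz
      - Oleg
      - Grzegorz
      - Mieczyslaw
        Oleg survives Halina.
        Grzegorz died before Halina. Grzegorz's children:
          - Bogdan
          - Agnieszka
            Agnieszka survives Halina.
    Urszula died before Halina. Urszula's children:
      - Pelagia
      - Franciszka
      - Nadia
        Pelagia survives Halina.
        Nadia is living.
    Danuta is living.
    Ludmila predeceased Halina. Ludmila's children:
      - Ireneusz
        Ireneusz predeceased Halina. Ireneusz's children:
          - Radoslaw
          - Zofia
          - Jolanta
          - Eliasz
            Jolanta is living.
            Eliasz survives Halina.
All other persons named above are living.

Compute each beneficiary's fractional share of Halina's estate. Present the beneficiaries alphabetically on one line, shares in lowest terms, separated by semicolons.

Agnieszka 1/100; Bogdan 1/100; Czeslaw 2/25; Danuta 2/25; Eliasz 1/50; Franciszka 2/75; Jolanta 1/50; Mieczyslaw 1/50; Nadia 2/75; Oleg 1/50; Pelagia 2/75; Radoslaw 1/50; Tadeusz 1/50; Waclaw 3/5; Zofia 1/50

Waclaw, as surviving spouse, takes 3/5.
The remaining 2/5 passes to Halina's descendants per stirpes.
The 2/5 is divided into 5 equal shares of 2/25 among Czeslaw, Stanislawa, Urszula, Danuta, Ludmila.
Czeslaw is living and takes 2/25.
Stanislawa predeceased; the 2/25 allotted to Stanislawa's branch passes to Stanislawa's issue by representation.
The 2/25 is divided into 4 equal shares of 1/50 among Tadeusz, Oleg, Grzegorz, Mieczyslaw.
Tadeusz is living and takes 1/50.
Oleg is living and takes 1/50.
Grzegorz predeceased; the 1/50 allotted to Grzegorz's branch passes to Grzegorz's issue by representation.
The 1/50 is divided into 2 equal shares of 1/100 among Bogdan, Agnieszka.
Bogdan is living and takes 1/100.
Agnieszka is living and takes 1/100.
Mieczyslaw is living and takes 1/50.
Urszula predeceased; the 2/25 allotted to Urszula's branch passes to Urszula's issue by representation.
The 2/25 is divided into 3 equal shares of 2/75 among Pelagia, Franciszka, Nadia.
Pelagia is living and takes 2/75.
Franciszka is living and takes 2/75.
Nadia is living and takes 2/75.
Danuta is living and takes 2/25.
Ludmila predeceased; the 2/25 allotted to Ludmila's branch passes to Ludmila's issue by representation.
Ireneusz's line is the sole branch at this level, so the full 2/25 passes to Ireneusz's issue by representation.
The 2/25 is divided into 4 equal shares of 1/50 among Radoslaw, Zofia, Jolanta, Eliasz.
Radoslaw is living and takes 1/50.
Zofia is living and takes 1/50.
Jolanta is living and takes 1/50.
Eliasz is living and takes 1/50.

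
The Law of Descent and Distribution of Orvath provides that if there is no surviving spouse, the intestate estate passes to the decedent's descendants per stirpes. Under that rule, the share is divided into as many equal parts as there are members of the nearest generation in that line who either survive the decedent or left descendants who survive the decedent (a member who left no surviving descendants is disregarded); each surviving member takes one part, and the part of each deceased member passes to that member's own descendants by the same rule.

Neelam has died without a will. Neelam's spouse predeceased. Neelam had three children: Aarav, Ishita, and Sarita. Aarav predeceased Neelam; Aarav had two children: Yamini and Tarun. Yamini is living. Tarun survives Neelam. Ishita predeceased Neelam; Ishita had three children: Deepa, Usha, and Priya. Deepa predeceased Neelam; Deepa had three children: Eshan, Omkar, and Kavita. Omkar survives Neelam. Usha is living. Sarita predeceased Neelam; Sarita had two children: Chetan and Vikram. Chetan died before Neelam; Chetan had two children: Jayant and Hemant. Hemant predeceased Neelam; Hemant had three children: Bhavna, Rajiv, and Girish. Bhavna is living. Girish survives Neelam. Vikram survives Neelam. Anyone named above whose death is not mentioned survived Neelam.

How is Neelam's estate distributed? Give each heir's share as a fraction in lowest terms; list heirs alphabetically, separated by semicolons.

There is no surviving spouse, so the entire estate passes to Neelam's descendants per stirpes.
The estate is divided into 3 equal shares of 1/3 among Aarav, Ishita, Sarita.
Aarav predeceased; the 1/3 allotted to Aarav's branch passes to Aarav's issue by representation.
The 1/3 is divided into 2 equal shares of 1/6 among Yamini, Tarun.
Yamini is living and takes 1/6.
Tarun is living and takes 1/6.
Ishita predeceased; the 1/3 allotted to Ishita's branch passes to Ishita's issue by representation.
The 1/3 is divided into 3 equal shares of 1/9 among Deepa, Usha, Priya.
Deepa predeceased; the 1/9 allotted to Deepa's branch passes to Deepa's issue by representation.
The 1/9 is divided into 3 equal shares of 1/27 among Eshan, Omkar, Kavita.
Eshan is living and takes 1/27.
Omkar is living and takes 1/27.
Kavita is living and takes 1/27.
Usha is living and takes 1/9.
Priya is living and takes 1/9.
Sarita predeceased; the 1/3 allotted to Sarita's branch passes to Sarita's issue by representation.
The 1/3 is divided into 2 equal shares of 1/6 among Chetan, Vikram.
Chetan predeceased; the 1/6 allotted to Chetan's branch passes to Chetan's issue by representation.
The 1/6 is divided into 2 equal shares of 1/12 among Jayant, Hemant.
Jayant is living and takes 1/12.
Hemant predeceased; the 1/12 allotted to Hemant's branch passes to Hemant's issue by representation.
The 1/12 is divided into 3 equal shares of 1/36 among Bhavna, Rajiv, Girish.
Bhavna is living and takes 1/36.
Rajiv is living and takes 1/36.
Girish is living and takes 1/36.
Vikram is living and takes 1/6.

Bhavna 1/36; Eshan 1/27; Girish 1/36; Jayant 1/12; Kavita 1/27; Omkar 1/27; Priya 1/9; Rajiv 1/36; Tarun 1/6; Usha 1/9; Vikram 1/6; Yamini 1/6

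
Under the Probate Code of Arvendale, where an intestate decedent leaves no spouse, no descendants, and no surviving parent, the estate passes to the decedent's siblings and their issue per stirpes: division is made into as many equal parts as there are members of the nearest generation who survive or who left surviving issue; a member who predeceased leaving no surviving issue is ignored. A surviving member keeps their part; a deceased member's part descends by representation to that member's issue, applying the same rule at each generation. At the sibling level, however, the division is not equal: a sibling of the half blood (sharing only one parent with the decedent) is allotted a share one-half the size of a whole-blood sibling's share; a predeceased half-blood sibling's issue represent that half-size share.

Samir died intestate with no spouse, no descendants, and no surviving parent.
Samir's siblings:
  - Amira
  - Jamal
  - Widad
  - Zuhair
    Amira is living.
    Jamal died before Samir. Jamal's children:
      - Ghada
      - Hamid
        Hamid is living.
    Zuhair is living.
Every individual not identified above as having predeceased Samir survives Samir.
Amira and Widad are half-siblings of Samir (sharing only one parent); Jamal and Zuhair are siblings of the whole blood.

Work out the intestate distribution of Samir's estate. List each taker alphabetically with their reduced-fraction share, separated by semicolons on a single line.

Amira 1/6; Ghada 1/6; Hamid 1/6; Widad 1/6; Zuhair 1/3

No spouse, descendants, or parent survives, so the estate passes to Samir's siblings per stirpes.
Half-blood siblings count for one-half the weight of whole-blood siblings at the initial division.
Dividing 1 in proportion to weights (total weight 3): Amira (weight 1/2) → 1/6; Jamal (weight 1) → 1/3; Widad (weight 1/2) → 1/6; Zuhair (weight 1) → 1/3.
Amira is living and takes 1/6.
Jamal predeceased; the 1/3 allotted to Jamal's branch passes to Jamal's issue by representation.
The 1/3 is divided into 2 equal shares of 1/6 among Ghada, Hamid.
Ghada is living and takes 1/6.
Hamid is living and takes 1/6.
Widad is living and takes 1/6.
Zuhair is living and takes 1/3.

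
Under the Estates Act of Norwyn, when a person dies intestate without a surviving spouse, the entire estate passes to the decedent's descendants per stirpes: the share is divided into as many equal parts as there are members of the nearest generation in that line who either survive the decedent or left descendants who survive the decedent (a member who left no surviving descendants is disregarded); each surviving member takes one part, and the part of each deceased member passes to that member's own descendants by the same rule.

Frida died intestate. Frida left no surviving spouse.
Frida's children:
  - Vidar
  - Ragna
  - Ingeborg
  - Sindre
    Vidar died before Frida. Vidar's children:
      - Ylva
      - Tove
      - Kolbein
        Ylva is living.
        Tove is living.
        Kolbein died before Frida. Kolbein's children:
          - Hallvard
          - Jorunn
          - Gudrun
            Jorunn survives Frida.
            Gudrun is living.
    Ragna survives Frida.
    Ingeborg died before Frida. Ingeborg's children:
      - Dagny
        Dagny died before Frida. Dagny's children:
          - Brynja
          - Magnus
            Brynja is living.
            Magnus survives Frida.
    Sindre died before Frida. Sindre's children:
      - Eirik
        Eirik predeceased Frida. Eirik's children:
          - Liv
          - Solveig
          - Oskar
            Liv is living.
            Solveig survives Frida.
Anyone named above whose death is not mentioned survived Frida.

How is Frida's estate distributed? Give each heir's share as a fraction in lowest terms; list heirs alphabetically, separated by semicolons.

There is no surviving spouse, so the entire estate passes to Frida's descendants per stirpes.
The estate is divided into 4 equal shares of 1/4 among Vidar, Ragna, Ingeborg, Sindre.
Vidar predeceased; the 1/4 allotted to Vidar's branch passes to Vidar's issue by representation.
The 1/4 is divided into 3 equal shares of 1/12 among Ylva, Tove, Kolbein.
Ylva is living and takes 1/12.
Tove is living and takes 1/12.
Kolbein predeceased; the 1/12 allotted to Kolbein's branch passes to Kolbein's issue by representation.
The 1/12 is divided into 3 equal shares of 1/36 among Hallvard, Jorunn, Gudrun.
Hallvard is living and takes 1/36.
Jorunn is living and takes 1/36.
Gudrun is living and takes 1/36.
Ragna is living and takes 1/4.
Ingeborg predeceased; the 1/4 allotted to Ingeborg's branch passes to Ingeborg's issue by representation.
Dagny's line is the sole branch at this level, so the full 1/4 passes to Dagny's issue by representation.
The 1/4 is divided into 2 equal shares of 1/8 among Brynja, Magnus.
Brynja is living and takes 1/8.
Magnus is living and takes 1/8.
Sindre predeceased; the 1/4 allotted to Sindre's branch passes to Sindre's issue by representation.
Eirik's line is the sole branch at this level, so the full 1/4 passes to Eirik's issue by representation.
The 1/4 is divided into 3 equal shares of 1/12 among Liv, Solveig, Oskar.
Liv is living and takes 1/12.
Solveig is living and takes 1/12.
Oskar is living and takes 1/12.

Brynja 1/8; Gudrun 1/36; Hallvard 1/36; Jorunn 1/36; Liv 1/12; Magnus 1/8; Oskar 1/12; Ragna 1/4; Solveig 1/12; Tove 1/12; Ylva 1/12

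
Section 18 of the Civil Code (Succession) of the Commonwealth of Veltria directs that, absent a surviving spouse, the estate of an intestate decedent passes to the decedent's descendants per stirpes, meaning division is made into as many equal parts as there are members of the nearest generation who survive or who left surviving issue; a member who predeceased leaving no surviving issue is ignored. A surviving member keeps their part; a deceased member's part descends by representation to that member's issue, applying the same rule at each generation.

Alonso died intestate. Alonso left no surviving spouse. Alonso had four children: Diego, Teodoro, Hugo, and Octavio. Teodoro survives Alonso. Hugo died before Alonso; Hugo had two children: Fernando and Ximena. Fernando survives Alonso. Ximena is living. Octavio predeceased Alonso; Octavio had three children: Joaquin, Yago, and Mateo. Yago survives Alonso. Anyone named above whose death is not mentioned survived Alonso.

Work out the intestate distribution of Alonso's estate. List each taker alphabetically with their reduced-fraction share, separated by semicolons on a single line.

There is no surviving spouse, so the entire estate passes to Alonso's descendants per stirpes.
The estate is divided into 4 equal shares of 1/4 among Diego, Teodoro, Hugo, Octavio.
Diego is living and takes 1/4.
Teodoro is living and takes 1/4.
Hugo predeceased; the 1/4 allotted to Hugo's branch passes to Hugo's issue by representation.
The 1/4 is divided into 2 equal shares of 1/8 among Fernando, Ximena.
Fernando is living and takes 1/8.
Ximena is living and takes 1/8.
Octavio predeceased; the 1/4 allotted to Octavio's branch passes to Octavio's issue by representation.
The 1/4 is divided into 3 equal shares of 1/12 among Joaquin, Yago, Mateo.
Joaquin is living and takes 1/12.
Yago is living and takes 1/12.
Mateo is living and takes 1/12.

Diego 1/4; Fernando 1/8; Joaquin 1/12; Mateo 1/12; Teodoro 1/4; Ximena 1/8; Yago 1/12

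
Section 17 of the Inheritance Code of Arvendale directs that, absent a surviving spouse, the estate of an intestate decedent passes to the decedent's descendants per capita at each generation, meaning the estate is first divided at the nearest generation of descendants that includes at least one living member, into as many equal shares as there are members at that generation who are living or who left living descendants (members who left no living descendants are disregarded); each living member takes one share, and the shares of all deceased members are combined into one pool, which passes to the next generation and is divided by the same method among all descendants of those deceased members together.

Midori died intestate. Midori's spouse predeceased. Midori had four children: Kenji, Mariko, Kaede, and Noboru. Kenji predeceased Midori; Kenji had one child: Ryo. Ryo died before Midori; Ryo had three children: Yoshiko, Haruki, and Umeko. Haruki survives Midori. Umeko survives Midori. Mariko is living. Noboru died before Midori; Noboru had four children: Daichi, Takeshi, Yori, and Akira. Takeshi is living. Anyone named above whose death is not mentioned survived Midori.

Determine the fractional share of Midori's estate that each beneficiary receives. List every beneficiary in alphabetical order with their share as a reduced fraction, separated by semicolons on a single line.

There is no surviving spouse, so the entire estate passes to Midori's descendants per capita at each generation.
At generation 1 (Kenji, Mariko, Kaede, Noboru) there are 4 shares of (1)/4 = 1/4 each.
Living: Mariko and Kaede — each takes 1/4.
Deceased: Kenji and Noboru. Their combined 1/2 is pooled and carried to generation 2.
At generation 2 (Ryo, Daichi, Takeshi, Yori, Akira) there are 5 shares of (1/2)/5 = 1/10 each.
Living: Daichi, Takeshi, Yori, and Akira — each takes 1/10.
Deceased: Ryo. That 1/10 share is carried to generation 3.
At generation 3 (Yoshiko, Haruki, Umeko) there are 3 shares of (1/10)/3 = 1/30 each.
Living: Yoshiko, Haruki, and Umeko — each takes 1/30.

Akira 1/10; Daichi 1/10; Haruki 1/30; Kaede 1/4; Mariko 1/4; Takeshi 1/10; Umeko 1/30; Yori 1/10; Yoshiko 1/30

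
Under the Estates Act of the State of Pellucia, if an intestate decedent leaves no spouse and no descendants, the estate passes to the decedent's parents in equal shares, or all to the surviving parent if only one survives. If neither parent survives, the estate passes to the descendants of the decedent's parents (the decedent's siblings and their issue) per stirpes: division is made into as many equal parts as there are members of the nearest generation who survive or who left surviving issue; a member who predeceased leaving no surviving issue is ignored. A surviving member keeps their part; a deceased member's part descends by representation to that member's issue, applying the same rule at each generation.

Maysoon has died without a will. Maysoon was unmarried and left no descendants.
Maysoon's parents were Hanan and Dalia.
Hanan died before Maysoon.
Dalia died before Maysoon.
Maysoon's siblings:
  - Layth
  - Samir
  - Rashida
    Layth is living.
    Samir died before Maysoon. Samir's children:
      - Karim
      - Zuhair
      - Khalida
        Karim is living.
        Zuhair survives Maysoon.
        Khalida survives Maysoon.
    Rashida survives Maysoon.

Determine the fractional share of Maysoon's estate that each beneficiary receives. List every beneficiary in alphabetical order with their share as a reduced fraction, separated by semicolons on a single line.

Neither parent survives and there are no descendants, so the estate passes to Maysoon's siblings and their issue per stirpes.
The estate is divided into 3 equal shares of 1/3 among Layth, Samir, Rashida.
Layth is living and takes 1/3.
Samir predeceased; the 1/3 allotted to Samir's branch passes to Samir's issue by representation.
The 1/3 is divided into 3 equal shares of 1/9 among Karim, Zuhair, Khalida.
Karim is living and takes 1/9.
Zuhair is living and takes 1/9.
Khalida is living and takes 1/9.
Rashida is living and takes 1/3.

Karim 1/9; Khalida 1/9; Layth 1/3; Rashida 1/3; Zuhair 1/9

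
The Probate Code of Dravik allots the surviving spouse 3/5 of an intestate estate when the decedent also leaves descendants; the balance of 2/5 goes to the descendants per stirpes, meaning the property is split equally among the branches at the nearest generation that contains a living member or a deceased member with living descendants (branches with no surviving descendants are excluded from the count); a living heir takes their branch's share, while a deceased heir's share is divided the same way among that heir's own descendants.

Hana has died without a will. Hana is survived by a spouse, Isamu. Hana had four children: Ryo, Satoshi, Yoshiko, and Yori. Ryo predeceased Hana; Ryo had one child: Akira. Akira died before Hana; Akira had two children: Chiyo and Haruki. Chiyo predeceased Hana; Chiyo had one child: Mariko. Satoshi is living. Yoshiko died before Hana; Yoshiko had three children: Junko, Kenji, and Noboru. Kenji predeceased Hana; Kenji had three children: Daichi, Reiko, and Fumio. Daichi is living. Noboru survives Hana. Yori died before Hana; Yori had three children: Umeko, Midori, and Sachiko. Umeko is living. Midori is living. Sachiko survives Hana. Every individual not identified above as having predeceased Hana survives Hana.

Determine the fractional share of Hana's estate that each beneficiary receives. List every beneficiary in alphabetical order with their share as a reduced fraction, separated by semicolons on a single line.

Isamu, as surviving spouse, takes 3/5.
The remaining 2/5 passes to Hana's descendants per stirpes.
The 2/5 is divided into 4 equal shares of 1/10 among Ryo, Satoshi, Yoshiko, Yori.
Ryo predeceased; the 1/10 allotted to Ryo's branch passes to Ryo's issue by representation.
Akira's line is the sole branch at this level, so the full 1/10 passes to Akira's issue by representation.
The 1/10 is divided into 2 equal shares of 1/20 among Chiyo, Haruki.
Chiyo predeceased; the 1/20 allotted to Chiyo's branch passes to Chiyo's issue by representation.
Mariko is the sole taker at this level and receives the full 1/20.
Haruki is living and takes 1/20.
Satoshi is living and takes 1/10.
Yoshiko predeceased; the 1/10 allotted to Yoshiko's branch passes to Yoshiko's issue by representation.
The 1/10 is divided into 3 equal shares of 1/30 among Junko, Kenji, Noboru.
Junko is living and takes 1/30.
Kenji predeceased; the 1/30 allotted to Kenji's branch passes to Kenji's issue by representation.
The 1/30 is divided into 3 equal shares of 1/90 among Daichi, Reiko, Fumio.
Daichi is living and takes 1/90.
Reiko is living and takes 1/90.
Fumio is living and takes 1/90.
Noboru is living and takes 1/30.
Yori predeceased; the 1/10 allotted to Yori's branch passes to Yori's issue by representation.
The 1/10 is divided into 3 equal shares of 1/30 among Umeko, Midori, Sachiko.
Umeko is living and takes 1/30.
Midori is living and takes 1/30.
Sachiko is living and takes 1/30.

Daichi 1/90; Fumio 1/90; Haruki 1/20; Isamu 3/5; Junko 1/30; Mariko 1/20; Midori 1/30; Noboru 1/30; Reiko 1/90; Sachiko 1/30; Satoshi 1/10; Umeko 1/30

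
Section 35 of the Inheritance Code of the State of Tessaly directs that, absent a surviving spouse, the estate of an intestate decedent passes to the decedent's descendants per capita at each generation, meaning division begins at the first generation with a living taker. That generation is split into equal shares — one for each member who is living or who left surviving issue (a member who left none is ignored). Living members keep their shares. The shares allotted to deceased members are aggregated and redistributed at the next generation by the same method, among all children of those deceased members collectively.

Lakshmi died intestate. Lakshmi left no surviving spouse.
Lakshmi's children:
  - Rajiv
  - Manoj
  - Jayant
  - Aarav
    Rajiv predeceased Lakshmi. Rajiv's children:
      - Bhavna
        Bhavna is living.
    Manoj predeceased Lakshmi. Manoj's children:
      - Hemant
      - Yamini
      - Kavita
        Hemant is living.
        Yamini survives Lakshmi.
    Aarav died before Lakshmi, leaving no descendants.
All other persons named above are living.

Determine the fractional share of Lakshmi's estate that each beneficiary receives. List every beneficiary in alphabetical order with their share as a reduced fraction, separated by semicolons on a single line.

Bhavna 1/6; Hemant 1/6; Jayant 1/3; Kavita 1/6; Yamini 1/6

There is no surviving spouse, so the entire estate passes to Lakshmi's descendants per capita at each generation.
At generation 1 (Rajiv, Manoj, Jayant) there are 3 shares of (1)/3 = 1/3 each.
Living: Jayant — each takes 1/3.
Deceased: Rajiv and Manoj. Their combined 2/3 is pooled and carried to generation 2.
At generation 2 (Bhavna, Hemant, Yamini, Kavita) there are 4 shares of (2/3)/4 = 1/6 each.
Living: Bhavna, Hemant, Yamini, and Kavita — each takes 1/6.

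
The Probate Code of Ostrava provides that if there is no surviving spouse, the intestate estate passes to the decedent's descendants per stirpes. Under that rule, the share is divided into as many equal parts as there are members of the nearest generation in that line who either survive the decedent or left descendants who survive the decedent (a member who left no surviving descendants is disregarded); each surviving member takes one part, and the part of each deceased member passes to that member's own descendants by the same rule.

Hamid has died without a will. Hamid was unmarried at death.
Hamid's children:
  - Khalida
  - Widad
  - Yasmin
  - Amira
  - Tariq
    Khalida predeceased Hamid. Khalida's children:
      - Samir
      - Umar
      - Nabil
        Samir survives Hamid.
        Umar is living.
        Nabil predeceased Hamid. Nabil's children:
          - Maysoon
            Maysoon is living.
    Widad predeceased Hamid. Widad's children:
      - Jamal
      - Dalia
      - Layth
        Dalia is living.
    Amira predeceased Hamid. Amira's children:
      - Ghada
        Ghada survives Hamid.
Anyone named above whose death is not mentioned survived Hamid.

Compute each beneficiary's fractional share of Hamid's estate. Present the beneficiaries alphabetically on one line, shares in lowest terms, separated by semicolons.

There is no surviving spouse, so the entire estate passes to Hamid's descendants per stirpes.
The estate is divided into 5 equal shares of 1/5 among Khalida, Widad, Yasmin, Amira, Tariq.
Khalida predeceased; the 1/5 allotted to Khalida's branch passes to Khalida's issue by representation.
The 1/5 is divided into 3 equal shares of 1/15 among Samir, Umar, Nabil.
Samir is living and takes 1/15.
Umar is living and takes 1/15.
Nabil predeceased; the 1/15 allotted to Nabil's branch passes to Nabil's issue by representation.
Maysoon is the sole taker at this level and receives the full 1/15.
Widad predeceased; the 1/5 allotted to Widad's branch passes to Widad's issue by representation.
The 1/5 is divided into 3 equal shares of 1/15 among Jamal, Dalia, Layth.
Jamal is living and takes 1/15.
Dalia is living and takes 1/15.
Layth is living and takes 1/15.
Yasmin is living and takes 1/5.
Amira predeceased; the 1/5 allotted to Amira's branch passes to Amira's issue by representation.
Ghada is the sole taker at this level and receives the full 1/5.
Tariq is living and takes 1/5.

Dalia 1/15; Ghada 1/5; Jamal 1/15; Layth 1/15; Maysoon 1/15; Samir 1/15; Tariq 1/5; Umar 1/15; Yasmin 1/5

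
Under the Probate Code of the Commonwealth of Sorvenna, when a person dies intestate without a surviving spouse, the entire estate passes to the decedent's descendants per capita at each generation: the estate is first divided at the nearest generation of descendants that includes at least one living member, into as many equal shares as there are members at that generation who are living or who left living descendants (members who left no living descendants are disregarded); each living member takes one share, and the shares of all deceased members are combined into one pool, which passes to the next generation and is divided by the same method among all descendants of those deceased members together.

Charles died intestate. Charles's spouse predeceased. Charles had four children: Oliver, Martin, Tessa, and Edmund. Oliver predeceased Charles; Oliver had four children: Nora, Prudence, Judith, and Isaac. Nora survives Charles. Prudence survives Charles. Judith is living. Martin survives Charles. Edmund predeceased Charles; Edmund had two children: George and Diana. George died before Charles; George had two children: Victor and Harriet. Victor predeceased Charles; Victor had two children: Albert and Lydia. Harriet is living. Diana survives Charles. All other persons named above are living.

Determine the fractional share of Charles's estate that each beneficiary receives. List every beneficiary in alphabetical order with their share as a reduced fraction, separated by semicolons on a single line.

There is no surviving spouse, so the entire estate passes to Charles's descendants per capita at each generation.
At generation 1 (Oliver, Martin, Tessa, Edmund) there are 4 shares of (1)/4 = 1/4 each.
Living: Martin and Tessa — each takes 1/4.
Deceased: Oliver and Edmund. Their combined 1/2 is pooled and carried to generation 2.
At generation 2 (Nora, Prudence, Judith, Isaac, George, Diana) there are 6 shares of (1/2)/6 = 1/12 each.
Living: Nora, Prudence, Judith, Isaac, and Diana — each takes 1/12.
Deceased: George. That 1/12 share is carried to generation 3.
At generation 3 (Victor, Harriet) there are 2 shares of (1/12)/2 = 1/24 each.
Living: Harriet — each takes 1/24.
Deceased: Victor. That 1/24 share is carried to generation 4.
At generation 4 (Albert, Lydia) there are 2 shares of (1/24)/2 = 1/48 each.
Living: Albert and Lydia — each takes 1/48.

Albert 1/48; Diana 1/12; Harriet 1/24; Isaac 1/12; Judith 1/12; Lydia 1/48; Martin 1/4; Nora 1/12; Prudence 1/12; Tessa 1/4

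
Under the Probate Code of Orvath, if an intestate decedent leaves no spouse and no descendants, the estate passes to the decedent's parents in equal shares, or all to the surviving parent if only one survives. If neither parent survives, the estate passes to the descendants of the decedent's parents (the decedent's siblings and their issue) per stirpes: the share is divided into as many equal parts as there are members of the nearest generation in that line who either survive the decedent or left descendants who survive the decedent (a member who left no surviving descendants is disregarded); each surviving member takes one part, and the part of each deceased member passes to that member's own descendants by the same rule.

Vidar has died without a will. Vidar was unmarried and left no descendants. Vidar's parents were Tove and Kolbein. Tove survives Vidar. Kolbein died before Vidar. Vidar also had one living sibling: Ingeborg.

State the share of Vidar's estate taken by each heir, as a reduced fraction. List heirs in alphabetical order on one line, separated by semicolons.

Only one parent, Tove, survives, so Tove takes the entire estate. The siblings take nothing because a surviving parent has priority.

Tove 1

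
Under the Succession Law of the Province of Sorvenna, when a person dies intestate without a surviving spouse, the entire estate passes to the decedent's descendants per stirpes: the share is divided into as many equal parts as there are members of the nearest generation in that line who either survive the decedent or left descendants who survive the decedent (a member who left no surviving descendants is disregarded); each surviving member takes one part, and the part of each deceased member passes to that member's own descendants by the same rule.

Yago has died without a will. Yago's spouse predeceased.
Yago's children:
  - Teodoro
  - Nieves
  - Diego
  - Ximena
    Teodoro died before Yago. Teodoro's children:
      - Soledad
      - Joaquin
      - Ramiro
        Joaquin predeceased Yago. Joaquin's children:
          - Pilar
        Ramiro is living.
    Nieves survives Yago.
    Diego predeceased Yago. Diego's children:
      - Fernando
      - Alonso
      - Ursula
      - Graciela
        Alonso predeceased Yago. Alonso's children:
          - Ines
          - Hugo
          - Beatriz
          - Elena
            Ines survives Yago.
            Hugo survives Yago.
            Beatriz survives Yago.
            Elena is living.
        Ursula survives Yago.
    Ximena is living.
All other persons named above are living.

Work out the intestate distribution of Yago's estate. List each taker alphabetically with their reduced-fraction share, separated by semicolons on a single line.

Beatriz 1/64; Elena 1/64; Fernando 1/16; Graciela 1/16; Hugo 1/64; Ines 1/64; Nieves 1/4; Pilar 1/12; Ramiro 1/12; Soledad 1/12; Ursula 1/16; Ximena 1/4

There is no surviving spouse, so the entire estate passes to Yago's descendants per stirpes.
The estate is divided into 4 equal shares of 1/4 among Teodoro, Nieves, Diego, Ximena.
Teodoro predeceased; the 1/4 allotted to Teodoro's branch passes to Teodoro's issue by representation.
The 1/4 is divided into 3 equal shares of 1/12 among Soledad, Joaquin, Ramiro.
Soledad is living and takes 1/12.
Joaquin predeceased; the 1/12 allotted to Joaquin's branch passes to Joaquin's issue by representation.
Pilar is the sole taker at this level and receives the full 1/12.
Ramiro is living and takes 1/12.
Nieves is living and takes 1/4.
Diego predeceased; the 1/4 allotted to Diego's branch passes to Diego's issue by representation.
The 1/4 is divided into 4 equal shares of 1/16 among Fernando, Alonso, Ursula, Graciela.
Fernando is living and takes 1/16.
Alonso predeceased; the 1/16 allotted to Alonso's branch passes to Alonso's issue by representation.
The 1/16 is divided into 4 equal shares of 1/64 among Ines, Hugo, Beatriz, Elena.
Ines is living and takes 1/64.
Hugo is living and takes 1/64.
Beatriz is living and takes 1/64.
Elena is living and takes 1/64.
Ursula is living and takes 1/16.
Graciela is living and takes 1/16.
Ximena is living and takes 1/4.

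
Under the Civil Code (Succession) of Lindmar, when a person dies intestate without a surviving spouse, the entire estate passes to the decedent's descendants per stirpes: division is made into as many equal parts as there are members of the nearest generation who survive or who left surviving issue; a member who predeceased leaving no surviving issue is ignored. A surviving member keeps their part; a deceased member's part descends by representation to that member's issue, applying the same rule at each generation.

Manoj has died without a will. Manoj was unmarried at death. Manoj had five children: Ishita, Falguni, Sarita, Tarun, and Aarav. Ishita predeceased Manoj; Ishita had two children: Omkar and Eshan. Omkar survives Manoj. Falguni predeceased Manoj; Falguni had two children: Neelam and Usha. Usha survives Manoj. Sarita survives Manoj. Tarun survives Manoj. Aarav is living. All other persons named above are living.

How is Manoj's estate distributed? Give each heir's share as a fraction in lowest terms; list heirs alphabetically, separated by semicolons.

There is no surviving spouse, so the entire estate passes to Manoj's descendants per stirpes.
The estate is divided into 5 equal shares of 1/5 among Ishita, Falguni, Sarita, Tarun, Aarav.
Ishita predeceased; the 1/5 allotted to Ishita's branch passes to Ishita's issue by representation.
The 1/5 is divided into 2 equal shares of 1/10 among Omkar, Eshan.
Omkar is living and takes 1/10.
Eshan is living and takes 1/10.
Falguni predeceased; the 1/5 allotted to Falguni's branch passes to Falguni's issue by representation.
The 1/5 is divided into 2 equal shares of 1/10 among Neelam, Usha.
Neelam is living and takes 1/10.
Usha is living and takes 1/10.
Sarita is living and takes 1/5.
Tarun is living and takes 1/5.
Aarav is living and takes 1/5.

Aarav 1/5; Eshan 1/10; Neelam 1/10; Omkar 1/10; Sarita 1/5; Tarun 1/5; Usha 1/10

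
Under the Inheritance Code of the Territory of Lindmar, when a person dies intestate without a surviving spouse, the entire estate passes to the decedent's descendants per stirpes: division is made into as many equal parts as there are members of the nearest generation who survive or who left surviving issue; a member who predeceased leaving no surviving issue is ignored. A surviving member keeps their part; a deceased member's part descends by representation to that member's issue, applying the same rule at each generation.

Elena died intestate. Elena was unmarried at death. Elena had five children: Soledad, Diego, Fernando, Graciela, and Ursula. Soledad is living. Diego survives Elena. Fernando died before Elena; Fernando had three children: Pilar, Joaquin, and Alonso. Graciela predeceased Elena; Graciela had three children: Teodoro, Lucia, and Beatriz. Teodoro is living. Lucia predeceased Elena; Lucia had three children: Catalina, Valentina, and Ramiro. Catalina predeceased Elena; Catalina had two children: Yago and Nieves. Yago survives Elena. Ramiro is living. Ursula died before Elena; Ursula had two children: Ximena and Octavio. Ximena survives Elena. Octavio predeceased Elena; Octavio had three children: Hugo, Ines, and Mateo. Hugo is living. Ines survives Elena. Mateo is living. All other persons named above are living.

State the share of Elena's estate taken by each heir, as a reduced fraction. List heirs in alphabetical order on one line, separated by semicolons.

Alonso 1/15; Beatriz 1/15; Diego 1/5; Hugo 1/30; Ines 1/30; Joaquin 1/15; Mateo 1/30; Nieves 1/90; Pilar 1/15; Ramiro 1/45; Soledad 1/5; Teodoro 1/15; Valentina 1/45; Ximena 1/10; Yago 1/90

There is no surviving spouse, so the entire estate passes to Elena's descendants per stirpes.
The estate is divided into 5 equal shares of 1/5 among Soledad, Diego, Fernando, Graciela, Ursula.
Soledad is living and takes 1/5.
Diego is living and takes 1/5.
Fernando predeceased; the 1/5 allotted to Fernando's branch passes to Fernando's issue by representation.
The 1/5 is divided into 3 equal shares of 1/15 among Pilar, Joaquin, Alonso.
Pilar is living and takes 1/15.
Joaquin is living and takes 1/15.
Alonso is living and takes 1/15.
Graciela predeceased; the 1/5 allotted to Graciela's branch passes to Graciela's issue by representation.
The 1/5 is divided into 3 equal shares of 1/15 among Teodoro, Lucia, Beatriz.
Teodoro is living and takes 1/15.
Lucia predeceased; the 1/15 allotted to Lucia's branch passes to Lucia's issue by representation.
The 1/15 is divided into 3 equal shares of 1/45 among Catalina, Valentina, Ramiro.
Catalina predeceased; the 1/45 allotted to Catalina's branch passes to Catalina's issue by representation.
The 1/45 is divided into 2 equal shares of 1/90 among Yago, Nieves.
Yago is living and takes 1/90.
Nieves is living and takes 1/90.
Valentina is living and takes 1/45.
Ramiro is living and takes 1/45.
Beatriz is living and takes 1/15.
Ursula predeceased; the 1/5 allotted to Ursula's branch passes to Ursula's issue by representation.
The 1/5 is divided into 2 equal shares of 1/10 among Ximena, Octavio.
Ximena is living and takes 1/10.
Octavio predeceased; the 1/10 allotted to Octavio's branch passes to Octavio's issue by representation.
The 1/10 is divided into 3 equal shares of 1/30 among Hugo, Ines, Mateo.
Hugo is living and takes 1/30.
Ines is living and takes 1/30.
Mateo is living and takes 1/30.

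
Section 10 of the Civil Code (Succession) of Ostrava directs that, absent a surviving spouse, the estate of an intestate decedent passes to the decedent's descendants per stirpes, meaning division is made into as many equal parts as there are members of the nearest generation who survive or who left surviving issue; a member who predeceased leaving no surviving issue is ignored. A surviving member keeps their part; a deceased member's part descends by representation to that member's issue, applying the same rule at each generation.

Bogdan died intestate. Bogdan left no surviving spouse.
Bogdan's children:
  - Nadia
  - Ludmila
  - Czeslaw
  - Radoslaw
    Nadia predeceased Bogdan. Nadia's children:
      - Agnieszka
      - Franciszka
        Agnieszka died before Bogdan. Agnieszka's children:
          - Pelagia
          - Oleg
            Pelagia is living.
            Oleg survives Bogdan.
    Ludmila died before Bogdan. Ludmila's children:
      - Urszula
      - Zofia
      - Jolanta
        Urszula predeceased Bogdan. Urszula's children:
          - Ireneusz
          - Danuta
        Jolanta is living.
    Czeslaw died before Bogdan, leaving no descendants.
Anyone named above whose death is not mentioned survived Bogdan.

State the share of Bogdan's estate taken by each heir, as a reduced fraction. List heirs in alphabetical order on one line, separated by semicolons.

There is no surviving spouse, so the entire estate passes to Bogdan's descendants per stirpes.
Czeslaw left no surviving issue, so that branch lapses and is disregarded.
The estate is divided into 3 equal shares of 1/3 among Nadia, Ludmila, Radoslaw.
Nadia predeceased; the 1/3 allotted to Nadia's branch passes to Nadia's issue by representation.
The 1/3 is divided into 2 equal shares of 1/6 among Agnieszka, Franciszka.
Agnieszka predeceased; the 1/6 allotted to Agnieszka's branch passes to Agnieszka's issue by representation.
The 1/6 is divided into 2 equal shares of 1/12 among Pelagia, Oleg.
Pelagia is living and takes 1/12.
Oleg is living and takes 1/12.
Franciszka is living and takes 1/6.
Ludmila predeceased; the 1/3 allotted to Ludmila's branch passes to Ludmila's issue by representation.
The 1/3 is divided into 3 equal shares of 1/9 among Urszula, Zofia, Jolanta.
Urszula predeceased; the 1/9 allotted to Urszula's branch passes to Urszula's issue by representation.
The 1/9 is divided into 2 equal shares of 1/18 among Ireneusz, Danuta.
Ireneusz is living and takes 1/18.
Danuta is living and takes 1/18.
Zofia is living and takes 1/9.
Jolanta is living and takes 1/9.
Radoslaw is living and takes 1/3.

Danuta 1/18; Franciszka 1/6; Ireneusz 1/18; Jolanta 1/9; Oleg 1/12; Pelagia 1/12; Radoslaw 1/3; Zofia 1/9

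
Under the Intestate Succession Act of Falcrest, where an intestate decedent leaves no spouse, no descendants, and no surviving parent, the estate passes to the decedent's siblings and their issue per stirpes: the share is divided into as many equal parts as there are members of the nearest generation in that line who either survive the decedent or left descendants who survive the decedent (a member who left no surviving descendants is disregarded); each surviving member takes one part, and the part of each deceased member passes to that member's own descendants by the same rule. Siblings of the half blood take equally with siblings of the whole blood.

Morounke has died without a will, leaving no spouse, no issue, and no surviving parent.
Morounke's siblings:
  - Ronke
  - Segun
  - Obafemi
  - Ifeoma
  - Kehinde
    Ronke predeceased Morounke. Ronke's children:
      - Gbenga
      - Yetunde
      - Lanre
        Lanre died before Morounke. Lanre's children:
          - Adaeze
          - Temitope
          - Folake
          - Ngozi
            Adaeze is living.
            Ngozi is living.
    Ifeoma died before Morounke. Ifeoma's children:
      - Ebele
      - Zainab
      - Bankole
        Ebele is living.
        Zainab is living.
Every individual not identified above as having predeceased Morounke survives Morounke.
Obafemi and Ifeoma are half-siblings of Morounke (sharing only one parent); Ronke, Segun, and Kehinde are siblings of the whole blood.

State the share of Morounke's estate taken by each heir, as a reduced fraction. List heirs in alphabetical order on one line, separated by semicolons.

Adaeze 1/60; Bankole 1/15; Ebele 1/15; Folake 1/60; Gbenga 1/15; Kehinde 1/5; Ngozi 1/60; Obafemi 1/5; Segun 1/5; Temitope 1/60; Yetunde 1/15; Zainab 1/15

No spouse, descendants, or parent survives, so the estate passes to Morounke's siblings per stirpes.
Half-blood and whole-blood siblings take equally under the stated rule.
The estate is divided into 5 equal shares of 1/5 among Ronke, Segun, Obafemi, Ifeoma, Kehinde.
Ronke predeceased; the 1/5 allotted to Ronke's branch passes to Ronke's issue by representation.
The 1/5 is divided into 3 equal shares of 1/15 among Gbenga, Yetunde, Lanre.
Gbenga is living and takes 1/15.
Yetunde is living and takes 1/15.
Lanre predeceased; the 1/15 allotted to Lanre's branch passes to Lanre's issue by representation.
The 1/15 is divided into 4 equal shares of 1/60 among Adaeze, Temitope, Folake, Ngozi.
Adaeze is living and takes 1/60.
Temitope is living and takes 1/60.
Folake is living and takes 1/60.
Ngozi is living and takes 1/60.
Segun is living and takes 1/5.
Obafemi is living and takes 1/5.
Ifeoma predeceased; the 1/5 allotted to Ifeoma's branch passes to Ifeoma's issue by representation.
The 1/5 is divided into 3 equal shares of 1/15 among Ebele, Zainab, Bankole.
Ebele is living and takes 1/15.
Zainab is living and takes 1/15.
Bankole is living and takes 1/15.
Kehinde is living and takes 1/5.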